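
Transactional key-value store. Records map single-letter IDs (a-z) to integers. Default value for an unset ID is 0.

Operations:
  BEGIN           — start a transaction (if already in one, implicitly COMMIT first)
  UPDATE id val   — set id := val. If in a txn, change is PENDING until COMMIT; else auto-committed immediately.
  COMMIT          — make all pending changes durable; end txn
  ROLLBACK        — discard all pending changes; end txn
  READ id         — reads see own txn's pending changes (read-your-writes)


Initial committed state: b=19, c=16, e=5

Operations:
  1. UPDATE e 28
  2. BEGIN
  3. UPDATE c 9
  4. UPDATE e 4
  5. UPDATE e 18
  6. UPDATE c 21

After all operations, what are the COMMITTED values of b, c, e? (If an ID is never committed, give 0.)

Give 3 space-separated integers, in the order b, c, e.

Answer: 19 16 28

Derivation:
Initial committed: {b=19, c=16, e=5}
Op 1: UPDATE e=28 (auto-commit; committed e=28)
Op 2: BEGIN: in_txn=True, pending={}
Op 3: UPDATE c=9 (pending; pending now {c=9})
Op 4: UPDATE e=4 (pending; pending now {c=9, e=4})
Op 5: UPDATE e=18 (pending; pending now {c=9, e=18})
Op 6: UPDATE c=21 (pending; pending now {c=21, e=18})
Final committed: {b=19, c=16, e=28}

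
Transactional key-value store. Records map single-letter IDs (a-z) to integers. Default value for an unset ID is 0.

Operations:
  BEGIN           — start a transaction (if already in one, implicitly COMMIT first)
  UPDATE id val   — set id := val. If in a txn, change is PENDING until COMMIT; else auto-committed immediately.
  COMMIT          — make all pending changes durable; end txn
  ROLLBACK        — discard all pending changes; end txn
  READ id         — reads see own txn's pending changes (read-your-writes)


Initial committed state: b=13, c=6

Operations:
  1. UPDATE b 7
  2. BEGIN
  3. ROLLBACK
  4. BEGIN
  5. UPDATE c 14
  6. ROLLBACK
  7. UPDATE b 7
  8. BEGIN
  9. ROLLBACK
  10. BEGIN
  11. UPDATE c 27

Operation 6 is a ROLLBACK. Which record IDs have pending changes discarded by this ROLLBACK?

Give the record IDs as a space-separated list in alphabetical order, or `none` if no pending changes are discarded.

Initial committed: {b=13, c=6}
Op 1: UPDATE b=7 (auto-commit; committed b=7)
Op 2: BEGIN: in_txn=True, pending={}
Op 3: ROLLBACK: discarded pending []; in_txn=False
Op 4: BEGIN: in_txn=True, pending={}
Op 5: UPDATE c=14 (pending; pending now {c=14})
Op 6: ROLLBACK: discarded pending ['c']; in_txn=False
Op 7: UPDATE b=7 (auto-commit; committed b=7)
Op 8: BEGIN: in_txn=True, pending={}
Op 9: ROLLBACK: discarded pending []; in_txn=False
Op 10: BEGIN: in_txn=True, pending={}
Op 11: UPDATE c=27 (pending; pending now {c=27})
ROLLBACK at op 6 discards: ['c']

Answer: c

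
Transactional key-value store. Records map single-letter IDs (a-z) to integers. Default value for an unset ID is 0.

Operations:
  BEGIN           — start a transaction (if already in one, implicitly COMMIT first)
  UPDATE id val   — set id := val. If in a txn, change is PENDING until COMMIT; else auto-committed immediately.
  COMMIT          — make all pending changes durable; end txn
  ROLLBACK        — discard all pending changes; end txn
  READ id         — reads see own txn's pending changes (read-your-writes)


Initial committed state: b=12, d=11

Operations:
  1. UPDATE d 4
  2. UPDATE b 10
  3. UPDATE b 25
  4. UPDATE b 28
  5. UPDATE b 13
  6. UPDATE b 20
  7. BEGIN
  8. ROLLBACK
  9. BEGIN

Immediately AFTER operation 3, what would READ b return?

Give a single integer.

Initial committed: {b=12, d=11}
Op 1: UPDATE d=4 (auto-commit; committed d=4)
Op 2: UPDATE b=10 (auto-commit; committed b=10)
Op 3: UPDATE b=25 (auto-commit; committed b=25)
After op 3: visible(b) = 25 (pending={}, committed={b=25, d=4})

Answer: 25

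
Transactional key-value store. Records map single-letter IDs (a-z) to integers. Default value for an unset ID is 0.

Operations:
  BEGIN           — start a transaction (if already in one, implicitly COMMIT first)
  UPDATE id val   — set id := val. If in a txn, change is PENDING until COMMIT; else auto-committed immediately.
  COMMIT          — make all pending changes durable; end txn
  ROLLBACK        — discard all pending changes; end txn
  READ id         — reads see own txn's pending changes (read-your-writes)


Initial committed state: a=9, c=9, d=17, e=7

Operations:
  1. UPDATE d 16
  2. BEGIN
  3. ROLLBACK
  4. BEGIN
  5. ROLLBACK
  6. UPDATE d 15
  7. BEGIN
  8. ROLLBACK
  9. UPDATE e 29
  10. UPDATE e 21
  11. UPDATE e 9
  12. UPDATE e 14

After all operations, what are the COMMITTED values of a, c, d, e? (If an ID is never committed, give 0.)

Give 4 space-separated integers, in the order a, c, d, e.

Initial committed: {a=9, c=9, d=17, e=7}
Op 1: UPDATE d=16 (auto-commit; committed d=16)
Op 2: BEGIN: in_txn=True, pending={}
Op 3: ROLLBACK: discarded pending []; in_txn=False
Op 4: BEGIN: in_txn=True, pending={}
Op 5: ROLLBACK: discarded pending []; in_txn=False
Op 6: UPDATE d=15 (auto-commit; committed d=15)
Op 7: BEGIN: in_txn=True, pending={}
Op 8: ROLLBACK: discarded pending []; in_txn=False
Op 9: UPDATE e=29 (auto-commit; committed e=29)
Op 10: UPDATE e=21 (auto-commit; committed e=21)
Op 11: UPDATE e=9 (auto-commit; committed e=9)
Op 12: UPDATE e=14 (auto-commit; committed e=14)
Final committed: {a=9, c=9, d=15, e=14}

Answer: 9 9 15 14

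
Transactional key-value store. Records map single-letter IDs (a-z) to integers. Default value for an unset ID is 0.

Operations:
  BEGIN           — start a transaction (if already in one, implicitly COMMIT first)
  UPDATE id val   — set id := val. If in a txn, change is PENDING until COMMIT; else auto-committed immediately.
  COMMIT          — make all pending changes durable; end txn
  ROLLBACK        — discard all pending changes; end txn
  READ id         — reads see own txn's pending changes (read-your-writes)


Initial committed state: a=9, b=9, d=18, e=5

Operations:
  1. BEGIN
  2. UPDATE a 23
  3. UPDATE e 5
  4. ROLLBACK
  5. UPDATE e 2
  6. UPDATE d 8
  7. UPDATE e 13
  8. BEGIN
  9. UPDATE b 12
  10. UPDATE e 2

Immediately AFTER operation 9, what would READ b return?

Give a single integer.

Initial committed: {a=9, b=9, d=18, e=5}
Op 1: BEGIN: in_txn=True, pending={}
Op 2: UPDATE a=23 (pending; pending now {a=23})
Op 3: UPDATE e=5 (pending; pending now {a=23, e=5})
Op 4: ROLLBACK: discarded pending ['a', 'e']; in_txn=False
Op 5: UPDATE e=2 (auto-commit; committed e=2)
Op 6: UPDATE d=8 (auto-commit; committed d=8)
Op 7: UPDATE e=13 (auto-commit; committed e=13)
Op 8: BEGIN: in_txn=True, pending={}
Op 9: UPDATE b=12 (pending; pending now {b=12})
After op 9: visible(b) = 12 (pending={b=12}, committed={a=9, b=9, d=8, e=13})

Answer: 12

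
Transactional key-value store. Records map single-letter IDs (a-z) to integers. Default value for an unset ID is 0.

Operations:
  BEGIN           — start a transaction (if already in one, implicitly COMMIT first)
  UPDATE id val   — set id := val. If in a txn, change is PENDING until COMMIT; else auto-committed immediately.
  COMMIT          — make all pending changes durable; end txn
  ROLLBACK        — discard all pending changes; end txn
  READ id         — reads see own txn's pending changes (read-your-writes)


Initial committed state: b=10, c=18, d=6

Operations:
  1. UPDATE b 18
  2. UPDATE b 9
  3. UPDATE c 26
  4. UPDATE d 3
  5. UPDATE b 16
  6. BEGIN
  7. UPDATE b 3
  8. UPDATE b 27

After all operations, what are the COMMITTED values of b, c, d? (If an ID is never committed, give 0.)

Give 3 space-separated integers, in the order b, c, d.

Answer: 16 26 3

Derivation:
Initial committed: {b=10, c=18, d=6}
Op 1: UPDATE b=18 (auto-commit; committed b=18)
Op 2: UPDATE b=9 (auto-commit; committed b=9)
Op 3: UPDATE c=26 (auto-commit; committed c=26)
Op 4: UPDATE d=3 (auto-commit; committed d=3)
Op 5: UPDATE b=16 (auto-commit; committed b=16)
Op 6: BEGIN: in_txn=True, pending={}
Op 7: UPDATE b=3 (pending; pending now {b=3})
Op 8: UPDATE b=27 (pending; pending now {b=27})
Final committed: {b=16, c=26, d=3}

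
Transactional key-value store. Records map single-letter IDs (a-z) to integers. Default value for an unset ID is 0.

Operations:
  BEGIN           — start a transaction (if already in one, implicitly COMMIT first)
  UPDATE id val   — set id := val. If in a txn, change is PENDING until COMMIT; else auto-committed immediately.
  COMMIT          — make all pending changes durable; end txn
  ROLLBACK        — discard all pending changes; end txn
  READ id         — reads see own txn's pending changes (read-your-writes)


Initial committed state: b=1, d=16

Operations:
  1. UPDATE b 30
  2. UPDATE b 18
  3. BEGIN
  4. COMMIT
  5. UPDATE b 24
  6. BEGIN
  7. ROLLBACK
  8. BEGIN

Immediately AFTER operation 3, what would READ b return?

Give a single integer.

Initial committed: {b=1, d=16}
Op 1: UPDATE b=30 (auto-commit; committed b=30)
Op 2: UPDATE b=18 (auto-commit; committed b=18)
Op 3: BEGIN: in_txn=True, pending={}
After op 3: visible(b) = 18 (pending={}, committed={b=18, d=16})

Answer: 18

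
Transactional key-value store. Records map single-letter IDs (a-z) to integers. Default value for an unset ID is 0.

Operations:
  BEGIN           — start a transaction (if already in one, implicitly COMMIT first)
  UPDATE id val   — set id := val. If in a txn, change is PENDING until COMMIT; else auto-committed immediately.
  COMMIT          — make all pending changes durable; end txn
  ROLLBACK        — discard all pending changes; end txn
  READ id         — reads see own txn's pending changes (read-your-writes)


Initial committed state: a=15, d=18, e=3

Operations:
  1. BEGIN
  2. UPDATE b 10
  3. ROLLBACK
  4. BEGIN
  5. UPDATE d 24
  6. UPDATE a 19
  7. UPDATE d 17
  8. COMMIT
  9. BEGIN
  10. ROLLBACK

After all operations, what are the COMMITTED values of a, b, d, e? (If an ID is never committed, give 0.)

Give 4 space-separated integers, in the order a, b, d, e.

Answer: 19 0 17 3

Derivation:
Initial committed: {a=15, d=18, e=3}
Op 1: BEGIN: in_txn=True, pending={}
Op 2: UPDATE b=10 (pending; pending now {b=10})
Op 3: ROLLBACK: discarded pending ['b']; in_txn=False
Op 4: BEGIN: in_txn=True, pending={}
Op 5: UPDATE d=24 (pending; pending now {d=24})
Op 6: UPDATE a=19 (pending; pending now {a=19, d=24})
Op 7: UPDATE d=17 (pending; pending now {a=19, d=17})
Op 8: COMMIT: merged ['a', 'd'] into committed; committed now {a=19, d=17, e=3}
Op 9: BEGIN: in_txn=True, pending={}
Op 10: ROLLBACK: discarded pending []; in_txn=False
Final committed: {a=19, d=17, e=3}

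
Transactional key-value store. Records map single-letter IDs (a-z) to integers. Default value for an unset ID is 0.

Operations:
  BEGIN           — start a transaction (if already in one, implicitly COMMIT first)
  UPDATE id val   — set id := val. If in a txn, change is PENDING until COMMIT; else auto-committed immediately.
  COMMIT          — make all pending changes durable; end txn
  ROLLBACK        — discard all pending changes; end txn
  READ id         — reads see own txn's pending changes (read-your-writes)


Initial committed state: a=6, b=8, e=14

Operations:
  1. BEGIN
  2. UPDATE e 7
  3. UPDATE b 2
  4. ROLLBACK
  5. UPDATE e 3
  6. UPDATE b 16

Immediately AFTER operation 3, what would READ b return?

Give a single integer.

Initial committed: {a=6, b=8, e=14}
Op 1: BEGIN: in_txn=True, pending={}
Op 2: UPDATE e=7 (pending; pending now {e=7})
Op 3: UPDATE b=2 (pending; pending now {b=2, e=7})
After op 3: visible(b) = 2 (pending={b=2, e=7}, committed={a=6, b=8, e=14})

Answer: 2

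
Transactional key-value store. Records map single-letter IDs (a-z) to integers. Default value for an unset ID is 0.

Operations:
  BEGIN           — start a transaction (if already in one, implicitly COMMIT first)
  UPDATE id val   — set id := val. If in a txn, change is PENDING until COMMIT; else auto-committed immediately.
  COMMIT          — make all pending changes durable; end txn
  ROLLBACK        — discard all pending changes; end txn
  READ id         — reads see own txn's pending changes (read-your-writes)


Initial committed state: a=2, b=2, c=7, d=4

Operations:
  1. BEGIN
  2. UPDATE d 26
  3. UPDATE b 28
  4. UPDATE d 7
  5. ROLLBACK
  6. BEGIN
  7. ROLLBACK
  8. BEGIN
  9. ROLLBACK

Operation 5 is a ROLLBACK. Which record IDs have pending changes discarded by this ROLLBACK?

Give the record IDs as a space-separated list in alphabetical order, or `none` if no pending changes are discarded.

Answer: b d

Derivation:
Initial committed: {a=2, b=2, c=7, d=4}
Op 1: BEGIN: in_txn=True, pending={}
Op 2: UPDATE d=26 (pending; pending now {d=26})
Op 3: UPDATE b=28 (pending; pending now {b=28, d=26})
Op 4: UPDATE d=7 (pending; pending now {b=28, d=7})
Op 5: ROLLBACK: discarded pending ['b', 'd']; in_txn=False
Op 6: BEGIN: in_txn=True, pending={}
Op 7: ROLLBACK: discarded pending []; in_txn=False
Op 8: BEGIN: in_txn=True, pending={}
Op 9: ROLLBACK: discarded pending []; in_txn=False
ROLLBACK at op 5 discards: ['b', 'd']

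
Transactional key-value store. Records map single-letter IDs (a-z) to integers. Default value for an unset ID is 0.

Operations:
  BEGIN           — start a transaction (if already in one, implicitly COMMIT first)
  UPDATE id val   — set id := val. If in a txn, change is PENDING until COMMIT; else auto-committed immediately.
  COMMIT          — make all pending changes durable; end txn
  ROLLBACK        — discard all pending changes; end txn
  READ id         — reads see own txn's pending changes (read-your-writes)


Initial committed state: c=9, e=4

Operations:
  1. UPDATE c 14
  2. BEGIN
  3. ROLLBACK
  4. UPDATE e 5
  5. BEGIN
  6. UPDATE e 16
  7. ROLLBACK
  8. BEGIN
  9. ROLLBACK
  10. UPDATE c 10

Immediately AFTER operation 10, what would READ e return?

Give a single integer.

Answer: 5

Derivation:
Initial committed: {c=9, e=4}
Op 1: UPDATE c=14 (auto-commit; committed c=14)
Op 2: BEGIN: in_txn=True, pending={}
Op 3: ROLLBACK: discarded pending []; in_txn=False
Op 4: UPDATE e=5 (auto-commit; committed e=5)
Op 5: BEGIN: in_txn=True, pending={}
Op 6: UPDATE e=16 (pending; pending now {e=16})
Op 7: ROLLBACK: discarded pending ['e']; in_txn=False
Op 8: BEGIN: in_txn=True, pending={}
Op 9: ROLLBACK: discarded pending []; in_txn=False
Op 10: UPDATE c=10 (auto-commit; committed c=10)
After op 10: visible(e) = 5 (pending={}, committed={c=10, e=5})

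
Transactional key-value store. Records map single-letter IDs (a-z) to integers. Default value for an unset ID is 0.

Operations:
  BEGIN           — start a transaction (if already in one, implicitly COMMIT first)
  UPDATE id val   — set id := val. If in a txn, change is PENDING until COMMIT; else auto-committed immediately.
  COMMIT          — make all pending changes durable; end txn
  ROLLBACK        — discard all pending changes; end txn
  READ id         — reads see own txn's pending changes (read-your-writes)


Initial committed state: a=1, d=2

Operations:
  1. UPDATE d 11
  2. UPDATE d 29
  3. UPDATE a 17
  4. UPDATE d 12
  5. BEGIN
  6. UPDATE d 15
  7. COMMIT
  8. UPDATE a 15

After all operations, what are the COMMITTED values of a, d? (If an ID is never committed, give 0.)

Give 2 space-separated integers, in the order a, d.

Answer: 15 15

Derivation:
Initial committed: {a=1, d=2}
Op 1: UPDATE d=11 (auto-commit; committed d=11)
Op 2: UPDATE d=29 (auto-commit; committed d=29)
Op 3: UPDATE a=17 (auto-commit; committed a=17)
Op 4: UPDATE d=12 (auto-commit; committed d=12)
Op 5: BEGIN: in_txn=True, pending={}
Op 6: UPDATE d=15 (pending; pending now {d=15})
Op 7: COMMIT: merged ['d'] into committed; committed now {a=17, d=15}
Op 8: UPDATE a=15 (auto-commit; committed a=15)
Final committed: {a=15, d=15}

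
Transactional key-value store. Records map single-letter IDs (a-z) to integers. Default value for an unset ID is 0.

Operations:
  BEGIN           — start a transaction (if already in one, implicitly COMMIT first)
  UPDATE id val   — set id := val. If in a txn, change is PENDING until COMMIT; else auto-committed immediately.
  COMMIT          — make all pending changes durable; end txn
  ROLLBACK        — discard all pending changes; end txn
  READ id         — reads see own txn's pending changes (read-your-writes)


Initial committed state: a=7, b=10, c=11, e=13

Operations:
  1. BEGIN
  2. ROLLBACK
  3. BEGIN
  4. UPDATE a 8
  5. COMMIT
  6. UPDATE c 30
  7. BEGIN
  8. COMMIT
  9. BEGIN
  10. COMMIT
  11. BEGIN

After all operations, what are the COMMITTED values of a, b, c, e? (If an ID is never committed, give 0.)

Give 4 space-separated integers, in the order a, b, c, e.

Answer: 8 10 30 13

Derivation:
Initial committed: {a=7, b=10, c=11, e=13}
Op 1: BEGIN: in_txn=True, pending={}
Op 2: ROLLBACK: discarded pending []; in_txn=False
Op 3: BEGIN: in_txn=True, pending={}
Op 4: UPDATE a=8 (pending; pending now {a=8})
Op 5: COMMIT: merged ['a'] into committed; committed now {a=8, b=10, c=11, e=13}
Op 6: UPDATE c=30 (auto-commit; committed c=30)
Op 7: BEGIN: in_txn=True, pending={}
Op 8: COMMIT: merged [] into committed; committed now {a=8, b=10, c=30, e=13}
Op 9: BEGIN: in_txn=True, pending={}
Op 10: COMMIT: merged [] into committed; committed now {a=8, b=10, c=30, e=13}
Op 11: BEGIN: in_txn=True, pending={}
Final committed: {a=8, b=10, c=30, e=13}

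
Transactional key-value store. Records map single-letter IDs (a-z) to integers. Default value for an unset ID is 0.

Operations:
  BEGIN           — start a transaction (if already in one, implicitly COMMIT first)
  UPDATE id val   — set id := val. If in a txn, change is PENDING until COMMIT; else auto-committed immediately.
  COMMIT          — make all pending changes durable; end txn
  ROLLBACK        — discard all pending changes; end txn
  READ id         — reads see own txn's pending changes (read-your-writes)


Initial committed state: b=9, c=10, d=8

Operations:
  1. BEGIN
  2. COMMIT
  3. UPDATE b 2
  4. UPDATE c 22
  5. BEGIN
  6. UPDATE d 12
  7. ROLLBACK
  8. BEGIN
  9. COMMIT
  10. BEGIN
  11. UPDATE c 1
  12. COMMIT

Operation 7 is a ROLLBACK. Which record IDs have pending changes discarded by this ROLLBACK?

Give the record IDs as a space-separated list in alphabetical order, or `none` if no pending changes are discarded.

Answer: d

Derivation:
Initial committed: {b=9, c=10, d=8}
Op 1: BEGIN: in_txn=True, pending={}
Op 2: COMMIT: merged [] into committed; committed now {b=9, c=10, d=8}
Op 3: UPDATE b=2 (auto-commit; committed b=2)
Op 4: UPDATE c=22 (auto-commit; committed c=22)
Op 5: BEGIN: in_txn=True, pending={}
Op 6: UPDATE d=12 (pending; pending now {d=12})
Op 7: ROLLBACK: discarded pending ['d']; in_txn=False
Op 8: BEGIN: in_txn=True, pending={}
Op 9: COMMIT: merged [] into committed; committed now {b=2, c=22, d=8}
Op 10: BEGIN: in_txn=True, pending={}
Op 11: UPDATE c=1 (pending; pending now {c=1})
Op 12: COMMIT: merged ['c'] into committed; committed now {b=2, c=1, d=8}
ROLLBACK at op 7 discards: ['d']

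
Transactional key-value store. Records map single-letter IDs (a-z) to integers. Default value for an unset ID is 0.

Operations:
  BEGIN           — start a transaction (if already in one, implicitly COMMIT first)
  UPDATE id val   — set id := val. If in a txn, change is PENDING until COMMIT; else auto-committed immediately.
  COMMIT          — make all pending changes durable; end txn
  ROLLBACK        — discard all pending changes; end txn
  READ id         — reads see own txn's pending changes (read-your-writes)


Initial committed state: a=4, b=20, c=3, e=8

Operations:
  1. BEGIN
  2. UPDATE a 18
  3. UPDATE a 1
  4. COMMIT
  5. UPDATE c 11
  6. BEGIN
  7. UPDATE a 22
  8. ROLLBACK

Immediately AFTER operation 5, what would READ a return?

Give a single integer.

Initial committed: {a=4, b=20, c=3, e=8}
Op 1: BEGIN: in_txn=True, pending={}
Op 2: UPDATE a=18 (pending; pending now {a=18})
Op 3: UPDATE a=1 (pending; pending now {a=1})
Op 4: COMMIT: merged ['a'] into committed; committed now {a=1, b=20, c=3, e=8}
Op 5: UPDATE c=11 (auto-commit; committed c=11)
After op 5: visible(a) = 1 (pending={}, committed={a=1, b=20, c=11, e=8})

Answer: 1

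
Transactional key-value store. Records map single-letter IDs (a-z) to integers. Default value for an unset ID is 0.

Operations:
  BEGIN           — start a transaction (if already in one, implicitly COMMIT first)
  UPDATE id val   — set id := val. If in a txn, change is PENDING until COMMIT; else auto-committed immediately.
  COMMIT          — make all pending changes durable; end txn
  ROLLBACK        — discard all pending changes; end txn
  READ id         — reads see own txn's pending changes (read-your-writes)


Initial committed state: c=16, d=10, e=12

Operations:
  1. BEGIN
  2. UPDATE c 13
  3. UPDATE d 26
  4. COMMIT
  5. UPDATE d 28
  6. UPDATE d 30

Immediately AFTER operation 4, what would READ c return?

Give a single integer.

Initial committed: {c=16, d=10, e=12}
Op 1: BEGIN: in_txn=True, pending={}
Op 2: UPDATE c=13 (pending; pending now {c=13})
Op 3: UPDATE d=26 (pending; pending now {c=13, d=26})
Op 4: COMMIT: merged ['c', 'd'] into committed; committed now {c=13, d=26, e=12}
After op 4: visible(c) = 13 (pending={}, committed={c=13, d=26, e=12})

Answer: 13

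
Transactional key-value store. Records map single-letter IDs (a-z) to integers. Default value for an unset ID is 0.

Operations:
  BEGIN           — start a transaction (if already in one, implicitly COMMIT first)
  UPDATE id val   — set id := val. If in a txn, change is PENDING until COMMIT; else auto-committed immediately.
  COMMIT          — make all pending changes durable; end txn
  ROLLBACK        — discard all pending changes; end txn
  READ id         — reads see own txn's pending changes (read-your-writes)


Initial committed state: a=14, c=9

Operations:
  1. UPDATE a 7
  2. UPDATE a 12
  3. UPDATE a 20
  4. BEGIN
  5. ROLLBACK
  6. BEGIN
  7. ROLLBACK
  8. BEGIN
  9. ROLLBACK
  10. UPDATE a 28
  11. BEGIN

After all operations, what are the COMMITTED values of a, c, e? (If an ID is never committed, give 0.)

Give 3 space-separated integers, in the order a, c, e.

Initial committed: {a=14, c=9}
Op 1: UPDATE a=7 (auto-commit; committed a=7)
Op 2: UPDATE a=12 (auto-commit; committed a=12)
Op 3: UPDATE a=20 (auto-commit; committed a=20)
Op 4: BEGIN: in_txn=True, pending={}
Op 5: ROLLBACK: discarded pending []; in_txn=False
Op 6: BEGIN: in_txn=True, pending={}
Op 7: ROLLBACK: discarded pending []; in_txn=False
Op 8: BEGIN: in_txn=True, pending={}
Op 9: ROLLBACK: discarded pending []; in_txn=False
Op 10: UPDATE a=28 (auto-commit; committed a=28)
Op 11: BEGIN: in_txn=True, pending={}
Final committed: {a=28, c=9}

Answer: 28 9 0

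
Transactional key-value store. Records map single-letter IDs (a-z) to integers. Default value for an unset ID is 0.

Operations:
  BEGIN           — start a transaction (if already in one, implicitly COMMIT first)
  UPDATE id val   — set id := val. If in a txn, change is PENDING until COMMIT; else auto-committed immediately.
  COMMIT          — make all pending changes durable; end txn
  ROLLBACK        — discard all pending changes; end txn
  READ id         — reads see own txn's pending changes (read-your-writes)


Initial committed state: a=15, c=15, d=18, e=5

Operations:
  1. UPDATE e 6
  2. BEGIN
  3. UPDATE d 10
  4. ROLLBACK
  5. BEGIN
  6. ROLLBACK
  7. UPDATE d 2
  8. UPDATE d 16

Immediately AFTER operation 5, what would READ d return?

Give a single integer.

Answer: 18

Derivation:
Initial committed: {a=15, c=15, d=18, e=5}
Op 1: UPDATE e=6 (auto-commit; committed e=6)
Op 2: BEGIN: in_txn=True, pending={}
Op 3: UPDATE d=10 (pending; pending now {d=10})
Op 4: ROLLBACK: discarded pending ['d']; in_txn=False
Op 5: BEGIN: in_txn=True, pending={}
After op 5: visible(d) = 18 (pending={}, committed={a=15, c=15, d=18, e=6})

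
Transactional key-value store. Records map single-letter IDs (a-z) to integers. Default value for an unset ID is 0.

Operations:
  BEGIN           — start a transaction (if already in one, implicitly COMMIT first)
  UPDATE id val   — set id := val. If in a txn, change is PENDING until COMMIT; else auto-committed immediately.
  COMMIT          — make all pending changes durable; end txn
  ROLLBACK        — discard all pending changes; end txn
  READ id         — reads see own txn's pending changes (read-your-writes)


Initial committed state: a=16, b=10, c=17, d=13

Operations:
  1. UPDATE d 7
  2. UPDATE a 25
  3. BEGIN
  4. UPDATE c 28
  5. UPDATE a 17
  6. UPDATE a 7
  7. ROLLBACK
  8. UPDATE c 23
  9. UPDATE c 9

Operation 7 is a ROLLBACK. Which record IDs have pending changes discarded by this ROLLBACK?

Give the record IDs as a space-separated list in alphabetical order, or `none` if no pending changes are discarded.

Initial committed: {a=16, b=10, c=17, d=13}
Op 1: UPDATE d=7 (auto-commit; committed d=7)
Op 2: UPDATE a=25 (auto-commit; committed a=25)
Op 3: BEGIN: in_txn=True, pending={}
Op 4: UPDATE c=28 (pending; pending now {c=28})
Op 5: UPDATE a=17 (pending; pending now {a=17, c=28})
Op 6: UPDATE a=7 (pending; pending now {a=7, c=28})
Op 7: ROLLBACK: discarded pending ['a', 'c']; in_txn=False
Op 8: UPDATE c=23 (auto-commit; committed c=23)
Op 9: UPDATE c=9 (auto-commit; committed c=9)
ROLLBACK at op 7 discards: ['a', 'c']

Answer: a c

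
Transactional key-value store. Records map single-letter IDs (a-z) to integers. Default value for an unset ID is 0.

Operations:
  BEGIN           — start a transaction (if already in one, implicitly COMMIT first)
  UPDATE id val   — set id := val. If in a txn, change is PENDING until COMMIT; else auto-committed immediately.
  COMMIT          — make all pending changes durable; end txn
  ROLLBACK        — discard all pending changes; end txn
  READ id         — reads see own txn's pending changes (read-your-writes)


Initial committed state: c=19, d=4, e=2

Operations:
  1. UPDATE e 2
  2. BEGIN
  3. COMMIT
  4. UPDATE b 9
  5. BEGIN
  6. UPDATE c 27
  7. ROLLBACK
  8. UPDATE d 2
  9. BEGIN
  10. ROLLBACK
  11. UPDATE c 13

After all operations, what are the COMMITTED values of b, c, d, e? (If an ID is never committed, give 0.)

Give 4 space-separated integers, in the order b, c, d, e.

Answer: 9 13 2 2

Derivation:
Initial committed: {c=19, d=4, e=2}
Op 1: UPDATE e=2 (auto-commit; committed e=2)
Op 2: BEGIN: in_txn=True, pending={}
Op 3: COMMIT: merged [] into committed; committed now {c=19, d=4, e=2}
Op 4: UPDATE b=9 (auto-commit; committed b=9)
Op 5: BEGIN: in_txn=True, pending={}
Op 6: UPDATE c=27 (pending; pending now {c=27})
Op 7: ROLLBACK: discarded pending ['c']; in_txn=False
Op 8: UPDATE d=2 (auto-commit; committed d=2)
Op 9: BEGIN: in_txn=True, pending={}
Op 10: ROLLBACK: discarded pending []; in_txn=False
Op 11: UPDATE c=13 (auto-commit; committed c=13)
Final committed: {b=9, c=13, d=2, e=2}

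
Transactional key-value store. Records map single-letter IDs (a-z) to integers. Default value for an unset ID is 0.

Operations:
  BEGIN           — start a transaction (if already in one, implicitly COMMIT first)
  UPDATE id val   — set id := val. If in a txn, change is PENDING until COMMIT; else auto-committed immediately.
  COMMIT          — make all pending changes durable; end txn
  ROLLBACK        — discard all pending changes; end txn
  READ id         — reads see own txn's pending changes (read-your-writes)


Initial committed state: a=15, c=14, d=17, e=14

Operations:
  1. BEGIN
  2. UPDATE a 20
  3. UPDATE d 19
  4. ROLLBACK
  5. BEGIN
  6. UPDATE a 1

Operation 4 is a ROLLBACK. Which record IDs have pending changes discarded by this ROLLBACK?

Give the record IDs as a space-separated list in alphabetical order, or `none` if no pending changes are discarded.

Initial committed: {a=15, c=14, d=17, e=14}
Op 1: BEGIN: in_txn=True, pending={}
Op 2: UPDATE a=20 (pending; pending now {a=20})
Op 3: UPDATE d=19 (pending; pending now {a=20, d=19})
Op 4: ROLLBACK: discarded pending ['a', 'd']; in_txn=False
Op 5: BEGIN: in_txn=True, pending={}
Op 6: UPDATE a=1 (pending; pending now {a=1})
ROLLBACK at op 4 discards: ['a', 'd']

Answer: a d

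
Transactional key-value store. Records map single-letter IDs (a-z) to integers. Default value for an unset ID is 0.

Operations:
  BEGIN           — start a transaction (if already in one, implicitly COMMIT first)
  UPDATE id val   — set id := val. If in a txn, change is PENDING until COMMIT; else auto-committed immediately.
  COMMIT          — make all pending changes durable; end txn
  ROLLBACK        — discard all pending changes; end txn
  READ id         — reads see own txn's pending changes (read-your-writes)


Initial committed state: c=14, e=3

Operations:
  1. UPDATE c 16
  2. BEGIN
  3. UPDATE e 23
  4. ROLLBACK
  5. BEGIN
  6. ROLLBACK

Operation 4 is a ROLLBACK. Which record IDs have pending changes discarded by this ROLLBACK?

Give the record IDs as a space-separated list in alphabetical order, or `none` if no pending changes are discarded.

Initial committed: {c=14, e=3}
Op 1: UPDATE c=16 (auto-commit; committed c=16)
Op 2: BEGIN: in_txn=True, pending={}
Op 3: UPDATE e=23 (pending; pending now {e=23})
Op 4: ROLLBACK: discarded pending ['e']; in_txn=False
Op 5: BEGIN: in_txn=True, pending={}
Op 6: ROLLBACK: discarded pending []; in_txn=False
ROLLBACK at op 4 discards: ['e']

Answer: e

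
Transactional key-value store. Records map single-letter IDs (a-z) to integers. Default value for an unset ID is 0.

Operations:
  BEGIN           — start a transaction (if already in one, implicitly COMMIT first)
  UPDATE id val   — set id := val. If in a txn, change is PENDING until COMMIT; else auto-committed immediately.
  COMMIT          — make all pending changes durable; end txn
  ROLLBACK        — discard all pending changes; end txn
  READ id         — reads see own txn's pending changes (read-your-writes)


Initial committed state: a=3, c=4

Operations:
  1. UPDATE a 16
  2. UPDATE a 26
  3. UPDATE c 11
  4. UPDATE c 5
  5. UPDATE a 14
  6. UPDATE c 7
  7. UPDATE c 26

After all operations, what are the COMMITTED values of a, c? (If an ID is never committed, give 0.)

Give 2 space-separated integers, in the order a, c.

Answer: 14 26

Derivation:
Initial committed: {a=3, c=4}
Op 1: UPDATE a=16 (auto-commit; committed a=16)
Op 2: UPDATE a=26 (auto-commit; committed a=26)
Op 3: UPDATE c=11 (auto-commit; committed c=11)
Op 4: UPDATE c=5 (auto-commit; committed c=5)
Op 5: UPDATE a=14 (auto-commit; committed a=14)
Op 6: UPDATE c=7 (auto-commit; committed c=7)
Op 7: UPDATE c=26 (auto-commit; committed c=26)
Final committed: {a=14, c=26}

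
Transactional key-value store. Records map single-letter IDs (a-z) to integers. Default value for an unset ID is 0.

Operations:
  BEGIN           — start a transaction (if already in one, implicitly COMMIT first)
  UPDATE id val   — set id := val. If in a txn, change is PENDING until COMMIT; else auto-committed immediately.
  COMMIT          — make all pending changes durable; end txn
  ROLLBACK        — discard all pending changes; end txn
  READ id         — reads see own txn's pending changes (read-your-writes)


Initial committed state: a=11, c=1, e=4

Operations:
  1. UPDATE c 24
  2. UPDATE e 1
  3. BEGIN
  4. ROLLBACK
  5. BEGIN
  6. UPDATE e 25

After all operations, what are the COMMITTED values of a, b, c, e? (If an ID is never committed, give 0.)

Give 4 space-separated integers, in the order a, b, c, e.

Initial committed: {a=11, c=1, e=4}
Op 1: UPDATE c=24 (auto-commit; committed c=24)
Op 2: UPDATE e=1 (auto-commit; committed e=1)
Op 3: BEGIN: in_txn=True, pending={}
Op 4: ROLLBACK: discarded pending []; in_txn=False
Op 5: BEGIN: in_txn=True, pending={}
Op 6: UPDATE e=25 (pending; pending now {e=25})
Final committed: {a=11, c=24, e=1}

Answer: 11 0 24 1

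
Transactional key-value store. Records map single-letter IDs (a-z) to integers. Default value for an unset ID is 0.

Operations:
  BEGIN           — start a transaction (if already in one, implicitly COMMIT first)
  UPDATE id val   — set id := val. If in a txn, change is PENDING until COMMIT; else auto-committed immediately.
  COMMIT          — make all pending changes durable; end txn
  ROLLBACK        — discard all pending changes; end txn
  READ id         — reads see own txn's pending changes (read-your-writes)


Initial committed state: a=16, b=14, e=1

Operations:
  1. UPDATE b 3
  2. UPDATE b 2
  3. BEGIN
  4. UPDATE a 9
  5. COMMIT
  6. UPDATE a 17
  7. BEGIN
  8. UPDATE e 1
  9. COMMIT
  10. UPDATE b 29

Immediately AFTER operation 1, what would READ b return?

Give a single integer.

Answer: 3

Derivation:
Initial committed: {a=16, b=14, e=1}
Op 1: UPDATE b=3 (auto-commit; committed b=3)
After op 1: visible(b) = 3 (pending={}, committed={a=16, b=3, e=1})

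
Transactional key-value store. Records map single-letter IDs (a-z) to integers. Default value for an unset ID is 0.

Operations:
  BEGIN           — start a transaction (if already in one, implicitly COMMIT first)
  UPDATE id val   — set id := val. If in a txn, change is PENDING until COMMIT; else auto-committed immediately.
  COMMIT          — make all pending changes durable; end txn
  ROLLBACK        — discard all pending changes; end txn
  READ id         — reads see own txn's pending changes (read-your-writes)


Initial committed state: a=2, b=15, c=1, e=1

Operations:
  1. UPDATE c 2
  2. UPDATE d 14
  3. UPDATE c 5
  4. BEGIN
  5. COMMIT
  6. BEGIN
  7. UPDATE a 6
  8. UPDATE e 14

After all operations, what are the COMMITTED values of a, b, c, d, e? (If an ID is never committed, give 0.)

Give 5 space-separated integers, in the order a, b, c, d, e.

Initial committed: {a=2, b=15, c=1, e=1}
Op 1: UPDATE c=2 (auto-commit; committed c=2)
Op 2: UPDATE d=14 (auto-commit; committed d=14)
Op 3: UPDATE c=5 (auto-commit; committed c=5)
Op 4: BEGIN: in_txn=True, pending={}
Op 5: COMMIT: merged [] into committed; committed now {a=2, b=15, c=5, d=14, e=1}
Op 6: BEGIN: in_txn=True, pending={}
Op 7: UPDATE a=6 (pending; pending now {a=6})
Op 8: UPDATE e=14 (pending; pending now {a=6, e=14})
Final committed: {a=2, b=15, c=5, d=14, e=1}

Answer: 2 15 5 14 1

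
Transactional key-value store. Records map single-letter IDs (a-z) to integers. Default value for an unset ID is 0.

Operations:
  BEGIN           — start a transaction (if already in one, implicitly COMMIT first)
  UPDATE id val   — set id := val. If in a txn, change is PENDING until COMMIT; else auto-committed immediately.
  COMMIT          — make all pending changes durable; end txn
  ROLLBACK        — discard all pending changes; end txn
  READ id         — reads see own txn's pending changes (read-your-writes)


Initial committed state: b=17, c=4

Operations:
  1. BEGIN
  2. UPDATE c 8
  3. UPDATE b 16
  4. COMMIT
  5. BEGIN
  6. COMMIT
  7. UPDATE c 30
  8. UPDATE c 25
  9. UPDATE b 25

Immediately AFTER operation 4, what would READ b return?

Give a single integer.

Answer: 16

Derivation:
Initial committed: {b=17, c=4}
Op 1: BEGIN: in_txn=True, pending={}
Op 2: UPDATE c=8 (pending; pending now {c=8})
Op 3: UPDATE b=16 (pending; pending now {b=16, c=8})
Op 4: COMMIT: merged ['b', 'c'] into committed; committed now {b=16, c=8}
After op 4: visible(b) = 16 (pending={}, committed={b=16, c=8})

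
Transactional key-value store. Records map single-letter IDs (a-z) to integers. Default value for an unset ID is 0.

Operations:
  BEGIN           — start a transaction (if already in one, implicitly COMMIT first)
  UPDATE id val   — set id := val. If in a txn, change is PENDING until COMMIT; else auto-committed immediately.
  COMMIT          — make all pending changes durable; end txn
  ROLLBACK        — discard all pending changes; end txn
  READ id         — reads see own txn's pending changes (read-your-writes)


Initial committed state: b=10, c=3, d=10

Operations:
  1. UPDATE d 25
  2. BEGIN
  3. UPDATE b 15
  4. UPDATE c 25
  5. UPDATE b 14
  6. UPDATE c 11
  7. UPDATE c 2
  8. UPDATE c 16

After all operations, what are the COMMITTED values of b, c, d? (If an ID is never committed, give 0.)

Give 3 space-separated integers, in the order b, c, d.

Answer: 10 3 25

Derivation:
Initial committed: {b=10, c=3, d=10}
Op 1: UPDATE d=25 (auto-commit; committed d=25)
Op 2: BEGIN: in_txn=True, pending={}
Op 3: UPDATE b=15 (pending; pending now {b=15})
Op 4: UPDATE c=25 (pending; pending now {b=15, c=25})
Op 5: UPDATE b=14 (pending; pending now {b=14, c=25})
Op 6: UPDATE c=11 (pending; pending now {b=14, c=11})
Op 7: UPDATE c=2 (pending; pending now {b=14, c=2})
Op 8: UPDATE c=16 (pending; pending now {b=14, c=16})
Final committed: {b=10, c=3, d=25}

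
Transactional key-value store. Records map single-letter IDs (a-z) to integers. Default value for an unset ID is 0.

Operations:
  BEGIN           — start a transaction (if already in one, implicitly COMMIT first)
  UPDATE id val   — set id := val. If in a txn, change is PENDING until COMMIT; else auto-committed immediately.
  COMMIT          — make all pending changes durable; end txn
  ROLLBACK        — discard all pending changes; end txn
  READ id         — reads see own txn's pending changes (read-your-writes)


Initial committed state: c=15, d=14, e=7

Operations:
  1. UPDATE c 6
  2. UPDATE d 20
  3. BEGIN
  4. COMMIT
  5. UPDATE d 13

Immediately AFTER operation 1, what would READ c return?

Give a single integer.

Initial committed: {c=15, d=14, e=7}
Op 1: UPDATE c=6 (auto-commit; committed c=6)
After op 1: visible(c) = 6 (pending={}, committed={c=6, d=14, e=7})

Answer: 6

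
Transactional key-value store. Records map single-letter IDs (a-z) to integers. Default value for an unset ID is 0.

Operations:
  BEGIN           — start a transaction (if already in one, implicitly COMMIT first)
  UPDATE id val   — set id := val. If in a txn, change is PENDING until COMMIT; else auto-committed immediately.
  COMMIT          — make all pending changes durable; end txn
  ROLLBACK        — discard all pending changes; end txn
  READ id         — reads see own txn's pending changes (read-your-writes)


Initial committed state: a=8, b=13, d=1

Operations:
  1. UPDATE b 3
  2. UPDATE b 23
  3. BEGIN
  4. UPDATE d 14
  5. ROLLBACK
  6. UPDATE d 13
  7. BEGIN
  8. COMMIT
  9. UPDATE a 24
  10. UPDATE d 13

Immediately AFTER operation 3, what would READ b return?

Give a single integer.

Initial committed: {a=8, b=13, d=1}
Op 1: UPDATE b=3 (auto-commit; committed b=3)
Op 2: UPDATE b=23 (auto-commit; committed b=23)
Op 3: BEGIN: in_txn=True, pending={}
After op 3: visible(b) = 23 (pending={}, committed={a=8, b=23, d=1})

Answer: 23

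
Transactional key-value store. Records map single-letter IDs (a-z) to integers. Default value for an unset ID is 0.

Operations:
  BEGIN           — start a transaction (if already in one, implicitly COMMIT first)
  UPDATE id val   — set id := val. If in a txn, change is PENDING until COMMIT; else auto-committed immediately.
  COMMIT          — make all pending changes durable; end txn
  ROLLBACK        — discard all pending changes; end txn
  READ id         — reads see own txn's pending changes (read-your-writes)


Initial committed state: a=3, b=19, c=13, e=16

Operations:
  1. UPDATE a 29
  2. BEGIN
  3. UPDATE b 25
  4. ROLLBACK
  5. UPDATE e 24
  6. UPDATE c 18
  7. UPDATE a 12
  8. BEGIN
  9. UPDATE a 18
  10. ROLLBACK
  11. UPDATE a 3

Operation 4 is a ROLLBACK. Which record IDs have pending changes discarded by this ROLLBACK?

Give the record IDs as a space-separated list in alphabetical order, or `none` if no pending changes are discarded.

Initial committed: {a=3, b=19, c=13, e=16}
Op 1: UPDATE a=29 (auto-commit; committed a=29)
Op 2: BEGIN: in_txn=True, pending={}
Op 3: UPDATE b=25 (pending; pending now {b=25})
Op 4: ROLLBACK: discarded pending ['b']; in_txn=False
Op 5: UPDATE e=24 (auto-commit; committed e=24)
Op 6: UPDATE c=18 (auto-commit; committed c=18)
Op 7: UPDATE a=12 (auto-commit; committed a=12)
Op 8: BEGIN: in_txn=True, pending={}
Op 9: UPDATE a=18 (pending; pending now {a=18})
Op 10: ROLLBACK: discarded pending ['a']; in_txn=False
Op 11: UPDATE a=3 (auto-commit; committed a=3)
ROLLBACK at op 4 discards: ['b']

Answer: b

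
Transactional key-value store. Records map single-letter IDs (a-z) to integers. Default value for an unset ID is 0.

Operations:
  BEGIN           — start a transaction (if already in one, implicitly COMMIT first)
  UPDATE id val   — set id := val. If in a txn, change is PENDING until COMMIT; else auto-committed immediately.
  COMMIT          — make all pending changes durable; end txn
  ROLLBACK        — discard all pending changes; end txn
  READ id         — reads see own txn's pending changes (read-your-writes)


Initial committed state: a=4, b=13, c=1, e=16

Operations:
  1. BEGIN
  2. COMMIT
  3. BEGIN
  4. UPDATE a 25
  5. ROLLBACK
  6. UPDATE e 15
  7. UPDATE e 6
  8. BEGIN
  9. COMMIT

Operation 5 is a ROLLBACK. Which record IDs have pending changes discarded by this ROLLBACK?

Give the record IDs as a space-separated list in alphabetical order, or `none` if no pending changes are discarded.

Answer: a

Derivation:
Initial committed: {a=4, b=13, c=1, e=16}
Op 1: BEGIN: in_txn=True, pending={}
Op 2: COMMIT: merged [] into committed; committed now {a=4, b=13, c=1, e=16}
Op 3: BEGIN: in_txn=True, pending={}
Op 4: UPDATE a=25 (pending; pending now {a=25})
Op 5: ROLLBACK: discarded pending ['a']; in_txn=False
Op 6: UPDATE e=15 (auto-commit; committed e=15)
Op 7: UPDATE e=6 (auto-commit; committed e=6)
Op 8: BEGIN: in_txn=True, pending={}
Op 9: COMMIT: merged [] into committed; committed now {a=4, b=13, c=1, e=6}
ROLLBACK at op 5 discards: ['a']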